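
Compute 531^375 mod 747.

375 in binary is 101110111, i.e. 375 = 256 + 64 + 32 + 16 + 4 + 2 + 1.
531^1 ≡ 531 (mod 747)
531^2 ≡ 531^2 = 281961 ≡ 342 (mod 747)
531^4 ≡ 342^2 = 116964 ≡ 432 (mod 747)
531^8 ≡ 432^2 = 186624 ≡ 621 (mod 747)
531^16 ≡ 621^2 = 385641 ≡ 189 (mod 747)
531^32 ≡ 189^2 = 35721 ≡ 612 (mod 747)
531^64 ≡ 612^2 = 374544 ≡ 297 (mod 747)
531^128 ≡ 297^2 = 88209 ≡ 63 (mod 747)
531^256 ≡ 63^2 = 3969 ≡ 234 (mod 747)
531^375 = 531^256 × 531^64 × 531^32 × 531^16 × 531^4 × 531^2 × 531^1 ≡ 234 × 297 × 612 × 189 × 432 × 342 × 531 (mod 747).
Accumulate the product:
234 × 297 = 69498 ≡ 27
27 × 612 = 16524 ≡ 90
90 × 189 = 17010 ≡ 576
576 × 432 = 248832 ≡ 81
81 × 342 = 27702 ≡ 63
63 × 531 = 33453 ≡ 585

585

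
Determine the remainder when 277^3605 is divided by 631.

3605 in binary is 111000010101, i.e. 3605 = 2048 + 1024 + 512 + 16 + 4 + 1.
277^1 ≡ 277 (mod 631)
277^2 ≡ 277^2 = 76729 ≡ 378 (mod 631)
277^4 ≡ 378^2 = 142884 ≡ 278 (mod 631)
277^8 ≡ 278^2 = 77284 ≡ 302 (mod 631)
277^16 ≡ 302^2 = 91204 ≡ 340 (mod 631)
277^32 ≡ 340^2 = 115600 ≡ 127 (mod 631)
277^64 ≡ 127^2 = 16129 ≡ 354 (mod 631)
277^128 ≡ 354^2 = 125316 ≡ 378 (mod 631)
277^256 ≡ 378^2 = 142884 ≡ 278 (mod 631)
277^512 ≡ 278^2 = 77284 ≡ 302 (mod 631)
277^1024 ≡ 302^2 = 91204 ≡ 340 (mod 631)
277^2048 ≡ 340^2 = 115600 ≡ 127 (mod 631)
277^3605 = 277^2048 · 277^1024 · 277^512 · 277^16 · 277^4 · 277^1 ≡ 127 · 340 · 302 · 340 · 278 · 277 (mod 631).
Accumulate the product:
127 · 340 = 43180 ≡ 272
272 · 302 = 82144 ≡ 114
114 · 340 = 38760 ≡ 269
269 · 278 = 74782 ≡ 324
324 · 277 = 89748 ≡ 146

146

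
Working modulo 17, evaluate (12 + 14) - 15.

11

12 + 14 = 26 ≡ 9 (mod 17)
9 - 15 = -6 ≡ 11 (mod 17)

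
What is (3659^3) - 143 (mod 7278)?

4218

(3659)^3 ≡ 4361 (mod 7278)
4361 - 143 = 4218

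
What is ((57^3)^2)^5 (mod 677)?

(57)^3 ≡ 372 (mod 677)
(372)^2 ≡ 276 (mod 677)
(276)^5 ≡ 203 (mod 677)

203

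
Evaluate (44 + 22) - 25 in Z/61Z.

44 + 22 = 66 ≡ 5 (mod 61)
5 - 25 = -20 ≡ 41 (mod 61)

41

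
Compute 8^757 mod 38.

8

8^1 ≡ 8 (mod 38)
8^2 ≡ 8^2 = 64 ≡ 26 (mod 38)
8^4 ≡ 26^2 = 676 ≡ 30 (mod 38)
8^8 ≡ 30^2 = 900 ≡ 26 (mod 38)
8^16 ≡ 26^2 = 676 ≡ 30 (mod 38)
8^32 ≡ 30^2 = 900 ≡ 26 (mod 38)
8^64 ≡ 26^2 = 676 ≡ 30 (mod 38)
8^128 ≡ 30^2 = 900 ≡ 26 (mod 38)
8^256 ≡ 26^2 = 676 ≡ 30 (mod 38)
8^512 ≡ 30^2 = 900 ≡ 26 (mod 38)
8^757 = 8^512 × 8^128 × 8^64 × 8^32 × 8^16 × 8^4 × 8^1 ≡ 26 × 26 × 30 × 26 × 30 × 30 × 8 (mod 38).
Accumulate the product:
26 × 26 = 676 ≡ 30
30 × 30 = 900 ≡ 26
26 × 26 = 676 ≡ 30
30 × 30 = 900 ≡ 26
26 × 30 = 780 ≡ 20
20 × 8 = 160 ≡ 8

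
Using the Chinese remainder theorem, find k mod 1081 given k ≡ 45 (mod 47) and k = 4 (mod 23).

47⁻¹ mod 23: 47×1 ≡ 1 (mod 23), so 47⁻¹ ≡ 1.
k = 45 + 47×((4 − 45)×1 mod 23) = 45 + 47×5 = 280.
Check: 280 mod 47 = 45, 280 mod 23 = 4. ✓

280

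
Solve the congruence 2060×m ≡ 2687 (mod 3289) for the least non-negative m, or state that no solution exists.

gcd(2060, 3289) = 1, so a unique solution mod 3289 exists.
2060⁻¹ ≡ 752 (mod 3289).
m ≡ 752×2687 ≡ 1178 (mod 3289).

1178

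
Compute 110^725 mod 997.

725 in binary is 1011010101, i.e. 725 = 512 + 128 + 64 + 16 + 4 + 1.
110^1 ≡ 110 (mod 997)
110^2 ≡ 110^2 = 12100 ≡ 136 (mod 997)
110^4 ≡ 136^2 = 18496 ≡ 550 (mod 997)
110^8 ≡ 550^2 = 302500 ≡ 409 (mod 997)
110^16 ≡ 409^2 = 167281 ≡ 782 (mod 997)
110^32 ≡ 782^2 = 611524 ≡ 363 (mod 997)
110^64 ≡ 363^2 = 131769 ≡ 165 (mod 997)
110^128 ≡ 165^2 = 27225 ≡ 306 (mod 997)
110^256 ≡ 306^2 = 93636 ≡ 915 (mod 997)
110^512 ≡ 915^2 = 837225 ≡ 742 (mod 997)
110^725 = 110^512 * 110^128 * 110^64 * 110^16 * 110^4 * 110^1 ≡ 742 * 306 * 165 * 782 * 550 * 110 (mod 997).
Accumulate the product:
742 * 306 = 227052 ≡ 733
733 * 165 = 120945 ≡ 308
308 * 782 = 240856 ≡ 579
579 * 550 = 318450 ≡ 407
407 * 110 = 44770 ≡ 902

902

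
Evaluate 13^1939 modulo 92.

81

Using repeated squaring:
1939 in binary is 11110010011, i.e. 1939 = 1024 + 512 + 256 + 128 + 16 + 2 + 1.
13^1 ≡ 13 (mod 92)
13^2 ≡ 13^2 = 169 ≡ 77 (mod 92)
13^4 ≡ 77^2 = 5929 ≡ 41 (mod 92)
13^8 ≡ 41^2 = 1681 ≡ 25 (mod 92)
13^16 ≡ 25^2 = 625 ≡ 73 (mod 92)
13^32 ≡ 73^2 = 5329 ≡ 85 (mod 92)
13^64 ≡ 85^2 = 7225 ≡ 49 (mod 92)
13^128 ≡ 49^2 = 2401 ≡ 9 (mod 92)
13^256 ≡ 9^2 = 81 (mod 92)
13^512 ≡ 81^2 = 6561 ≡ 29 (mod 92)
13^1024 ≡ 29^2 = 841 ≡ 13 (mod 92)
13^1939 = 13^1024 × 13^512 × 13^256 × 13^128 × 13^16 × 13^2 × 13^1 ≡ 13 × 29 × 81 × 9 × 73 × 77 × 13 (mod 92).
Accumulate the product:
13 × 29 = 377 ≡ 9
9 × 81 = 729 ≡ 85
85 × 9 = 765 ≡ 29
29 × 73 = 2117 ≡ 1
1 × 77 = 77
77 × 13 = 1001 ≡ 81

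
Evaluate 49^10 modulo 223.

41

49^1 ≡ 49 (mod 223)
49^2 ≡ 49^2 = 2401 ≡ 171 (mod 223)
49^4 ≡ 171^2 = 29241 ≡ 28 (mod 223)
49^8 ≡ 28^2 = 784 ≡ 115 (mod 223)
49^10 = 49^8 × 49^2 ≡ 115 × 171 (mod 223).
115 × 171 = 19665 ≡ 41 (mod 223).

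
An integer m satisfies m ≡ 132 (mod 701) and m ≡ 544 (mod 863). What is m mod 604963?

701⁻¹ mod 863: 701×570 ≡ 1 (mod 863), so 701⁻¹ ≡ 570.
m = 132 + 701×((544 − 132)×570 mod 863) = 132 + 701×104 = 73036.

73036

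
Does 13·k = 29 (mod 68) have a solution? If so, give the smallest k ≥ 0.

65

gcd(13, 68) = 1, so a unique solution mod 68 exists.
13⁻¹ ≡ 21 (mod 68).
k ≡ 21·29 ≡ 65 (mod 68).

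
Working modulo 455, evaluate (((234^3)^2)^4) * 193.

403

(234)^3 ≡ 104 (mod 455)
(104)^2 ≡ 351 (mod 455)
(351)^4 ≡ 351 (mod 455)
351 * 193 = 67743 ≡ 403 (mod 455)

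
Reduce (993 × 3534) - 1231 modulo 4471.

993 × 3534 = 3509262 ≡ 3998 (mod 4471)
3998 - 1231 = 2767

2767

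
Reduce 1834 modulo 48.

1834 = 38×48 + 10, so 1834 ≡ 10 (mod 48).

10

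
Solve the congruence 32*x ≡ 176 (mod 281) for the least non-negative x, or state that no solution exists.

gcd(32, 281) = 1, so a unique solution mod 281 exists.
32⁻¹ ≡ 202 (mod 281).
x ≡ 202*176 ≡ 146 (mod 281).

146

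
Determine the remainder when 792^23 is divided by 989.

By square-and-multiply:
23 in binary is 10111, i.e. 23 = 16 + 4 + 2 + 1.
792^1 ≡ 792 (mod 989)
792^2 ≡ 792^2 = 627264 ≡ 238 (mod 989)
792^4 ≡ 238^2 = 56644 ≡ 271 (mod 989)
792^8 ≡ 271^2 = 73441 ≡ 255 (mod 989)
792^16 ≡ 255^2 = 65025 ≡ 740 (mod 989)
792^23 = 792^16 × 792^4 × 792^2 × 792^1 ≡ 740 × 271 × 238 × 792 (mod 989).
Accumulate the product:
740 × 271 = 200540 ≡ 762
762 × 238 = 181356 ≡ 369
369 × 792 = 292248 ≡ 493

493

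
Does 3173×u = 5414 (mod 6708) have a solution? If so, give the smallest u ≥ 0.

gcd(3173, 6708) = 1, so a unique solution mod 6708 exists.
3173⁻¹ ≡ 4577 (mod 6708).
u ≡ 4577×5414 ≡ 526 (mod 6708).

526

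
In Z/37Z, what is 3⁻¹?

37 = 12·3 + 1
3 = 3·1 + 0
gcd(3, 37) = 1, so the inverse exists.
Bézout: 1 = 1·37 − 12·3.
So 3⁻¹ ≡ −12 ≡ 25 (mod 37).

25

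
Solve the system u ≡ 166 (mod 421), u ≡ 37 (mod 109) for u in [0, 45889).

31320

421⁻¹ mod 109: 421·29 ≡ 1 (mod 109), so 421⁻¹ ≡ 29.
u = 166 + 421·((37 − 166)·29 mod 109) = 166 + 421·74 = 31320.
Check: 31320 mod 421 = 166, 31320 mod 109 = 37. ✓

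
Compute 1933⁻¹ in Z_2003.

Apply the Euclidean algorithm and back-substitute:
2003 = 1*1933 + 70
1933 = 27*70 + 43
70 = 1*43 + 27
43 = 1*27 + 16
27 = 1*16 + 11
16 = 1*11 + 5
11 = 2*5 + 1
5 = 5*1 + 0
gcd(1933, 2003) = 1, so the inverse exists.
Bézout: 1 = 359*2003 − 372*1933.
So 1933⁻¹ ≡ −372 ≡ 1631 (mod 2003).

1631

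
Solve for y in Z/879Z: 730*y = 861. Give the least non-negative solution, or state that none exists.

183

gcd(730, 879) = 1, so a unique solution mod 879 exists.
730⁻¹ ≡ 820 (mod 879).
y ≡ 820*861 ≡ 183 (mod 879).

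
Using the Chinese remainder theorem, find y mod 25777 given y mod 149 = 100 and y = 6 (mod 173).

149⁻¹ mod 173: 149*36 ≡ 1 (mod 173), so 149⁻¹ ≡ 36.
y = 100 + 149*((6 − 100)*36 mod 173) = 100 + 149*76 = 11424.

11424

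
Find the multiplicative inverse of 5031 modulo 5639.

5639 = 1*5031 + 608
5031 = 8*608 + 167
608 = 3*167 + 107
167 = 1*107 + 60
107 = 1*60 + 47
60 = 1*47 + 13
47 = 3*13 + 8
13 = 1*8 + 5
8 = 1*5 + 3
5 = 1*3 + 2
3 = 1*2 + 1
2 = 2*1 + 0
gcd(5031, 5639) = 1, so the inverse exists.
Back-substitute for 1:
1 = 1*3 − 1*2
  = −1*5 + 2*3
  = 2*8 − 3*5
  = −3*13 + 5*8
  = 5*47 − 18*13
  = −18*60 + 23*47
  = 23*107 − 41*60
  = −41*167 + 64*107
  = 64*608 − 233*167
  = −233*5031 + 1928*608
  = 1928*5639 − 2161*5031
So 5031⁻¹ ≡ −2161 ≡ 3478 (mod 5639).

3478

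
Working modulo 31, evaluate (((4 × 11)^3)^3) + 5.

3

4 × 11 = 44 ≡ 13 (mod 31)
(13)^3 ≡ 27 (mod 31)
(27)^3 ≡ 29 (mod 31)
29 + 5 = 34 ≡ 3 (mod 31)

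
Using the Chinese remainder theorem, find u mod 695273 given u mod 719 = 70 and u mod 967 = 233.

148184

719⁻¹ mod 967: 719*464 ≡ 1 (mod 967), so 719⁻¹ ≡ 464.
u = 70 + 719*((233 − 70)*464 mod 967) = 70 + 719*206 = 148184.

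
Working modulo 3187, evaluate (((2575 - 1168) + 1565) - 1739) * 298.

929

2575 - 1168 = 1407
1407 + 1565 = 2972
2972 - 1739 = 1233
1233 * 298 = 367434 ≡ 929 (mod 3187)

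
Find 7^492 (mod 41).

31

492 in binary is 111101100, i.e. 492 = 256 + 128 + 64 + 32 + 8 + 4.
7^1 ≡ 7 (mod 41)
7^2 ≡ 7^2 = 49 ≡ 8 (mod 41)
7^4 ≡ 8^2 = 64 ≡ 23 (mod 41)
7^8 ≡ 23^2 = 529 ≡ 37 (mod 41)
7^16 ≡ 37^2 = 1369 ≡ 16 (mod 41)
7^32 ≡ 16^2 = 256 ≡ 10 (mod 41)
7^64 ≡ 10^2 = 100 ≡ 18 (mod 41)
7^128 ≡ 18^2 = 324 ≡ 37 (mod 41)
7^256 ≡ 37^2 = 1369 ≡ 16 (mod 41)
7^492 = 7^256 · 7^128 · 7^64 · 7^32 · 7^8 · 7^4 ≡ 16 · 37 · 18 · 10 · 37 · 23 (mod 41).
Accumulate the product:
16 · 37 = 592 ≡ 18
18 · 18 = 324 ≡ 37
37 · 10 = 370 ≡ 1
1 · 37 = 37
37 · 23 = 851 ≡ 31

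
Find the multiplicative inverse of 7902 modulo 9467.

4918

9467 = 1×7902 + 1565
7902 = 5×1565 + 77
1565 = 20×77 + 25
77 = 3×25 + 2
25 = 12×2 + 1
2 = 2×1 + 0
gcd(7902, 9467) = 1, so the inverse exists.
Back-substitute for 1:
1 = 1×25 − 12×2
  = −12×77 + 37×25
  = 37×1565 − 752×77
  = −752×7902 + 3797×1565
  = 3797×9467 − 4549×7902
So 7902⁻¹ ≡ −4549 ≡ 4918 (mod 9467).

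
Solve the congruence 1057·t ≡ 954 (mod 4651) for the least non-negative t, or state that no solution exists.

2267

gcd(1057, 4651) = 1, so a unique solution mod 4651 exists.
1057⁻¹ ≡ 4629 (mod 4651).
t ≡ 4629·954 ≡ 2267 (mod 4651).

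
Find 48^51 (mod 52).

Compute successive squares:
51 in binary is 110011, i.e. 51 = 32 + 16 + 2 + 1.
48^1 ≡ 48 (mod 52)
48^2 ≡ 48^2 = 2304 ≡ 16 (mod 52)
48^4 ≡ 16^2 = 256 ≡ 48 (mod 52)
48^8 ≡ 48^2 = 2304 ≡ 16 (mod 52)
48^16 ≡ 16^2 = 256 ≡ 48 (mod 52)
48^32 ≡ 48^2 = 2304 ≡ 16 (mod 52)
48^51 = 48^32 × 48^16 × 48^2 × 48^1 ≡ 16 × 48 × 16 × 48 (mod 52).
Accumulate the product:
16 × 48 = 768 ≡ 40
40 × 16 = 640 ≡ 16
16 × 48 = 768 ≡ 40

40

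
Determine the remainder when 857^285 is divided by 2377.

1187

285 in binary is 100011101, i.e. 285 = 256 + 16 + 8 + 4 + 1.
857^1 ≡ 857 (mod 2377)
857^2 ≡ 857^2 = 734449 ≡ 2333 (mod 2377)
857^4 ≡ 2333^2 = 5442889 ≡ 1936 (mod 2377)
857^8 ≡ 1936^2 = 3748096 ≡ 1944 (mod 2377)
857^16 ≡ 1944^2 = 3779136 ≡ 2083 (mod 2377)
857^32 ≡ 2083^2 = 4338889 ≡ 864 (mod 2377)
857^64 ≡ 864^2 = 746496 ≡ 118 (mod 2377)
857^128 ≡ 118^2 = 13924 ≡ 2039 (mod 2377)
857^256 ≡ 2039^2 = 4157521 ≡ 148 (mod 2377)
857^285 = 857^256 · 857^16 · 857^8 · 857^4 · 857^1 ≡ 148 · 2083 · 1944 · 1936 · 857 (mod 2377).
Accumulate the product:
148 · 2083 = 308284 ≡ 1651
1651 · 1944 = 3209544 ≡ 594
594 · 1936 = 1149984 ≡ 1893
1893 · 857 = 1622301 ≡ 1187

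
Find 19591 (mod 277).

19591 = 70·277 + 201, so 19591 ≡ 201 (mod 277).

201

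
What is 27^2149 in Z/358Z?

29

27^1 ≡ 27 (mod 358)
27^2 ≡ 27^2 = 729 ≡ 13 (mod 358)
27^4 ≡ 13^2 = 169 (mod 358)
27^8 ≡ 169^2 = 28561 ≡ 279 (mod 358)
27^16 ≡ 279^2 = 77841 ≡ 155 (mod 358)
27^32 ≡ 155^2 = 24025 ≡ 39 (mod 358)
27^64 ≡ 39^2 = 1521 ≡ 89 (mod 358)
27^128 ≡ 89^2 = 7921 ≡ 45 (mod 358)
27^256 ≡ 45^2 = 2025 ≡ 235 (mod 358)
27^512 ≡ 235^2 = 55225 ≡ 93 (mod 358)
27^1024 ≡ 93^2 = 8649 ≡ 57 (mod 358)
27^2048 ≡ 57^2 = 3249 ≡ 27 (mod 358)
27^2149 = 27^2048 × 27^64 × 27^32 × 27^4 × 27^1 ≡ 27 × 89 × 39 × 169 × 27 (mod 358).
Accumulate the product:
27 × 89 = 2403 ≡ 255
255 × 39 = 9945 ≡ 279
279 × 169 = 47151 ≡ 253
253 × 27 = 6831 ≡ 29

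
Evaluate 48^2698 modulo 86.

Using repeated squaring:
2698 in binary is 101010001010, i.e. 2698 = 2048 + 512 + 128 + 8 + 2.
48^1 ≡ 48 (mod 86)
48^2 ≡ 48^2 = 2304 ≡ 68 (mod 86)
48^4 ≡ 68^2 = 4624 ≡ 66 (mod 86)
48^8 ≡ 66^2 = 4356 ≡ 56 (mod 86)
48^16 ≡ 56^2 = 3136 ≡ 40 (mod 86)
48^32 ≡ 40^2 = 1600 ≡ 52 (mod 86)
48^64 ≡ 52^2 = 2704 ≡ 38 (mod 86)
48^128 ≡ 38^2 = 1444 ≡ 68 (mod 86)
48^256 ≡ 68^2 = 4624 ≡ 66 (mod 86)
48^512 ≡ 66^2 = 4356 ≡ 56 (mod 86)
48^1024 ≡ 56^2 = 3136 ≡ 40 (mod 86)
48^2048 ≡ 40^2 = 1600 ≡ 52 (mod 86)
48^2698 = 48^2048 · 48^512 · 48^128 · 48^8 · 48^2 ≡ 52 · 56 · 68 · 56 · 68 (mod 86).
Accumulate the product:
52 · 56 = 2912 ≡ 74
74 · 68 = 5032 ≡ 44
44 · 56 = 2464 ≡ 56
56 · 68 = 3808 ≡ 24

24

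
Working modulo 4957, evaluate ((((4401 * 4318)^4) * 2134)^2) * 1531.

4676

4401 * 4318 = 19003518 ≡ 3337 (mod 4957)
(3337)^4 ≡ 4556 (mod 4957)
4556 * 2134 = 9722504 ≡ 1827 (mod 4957)
(1827)^2 ≡ 1868 (mod 4957)
1868 * 1531 = 2859908 ≡ 4676 (mod 4957)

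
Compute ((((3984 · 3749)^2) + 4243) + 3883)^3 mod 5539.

3765

3984 · 3749 = 14936016 ≡ 2872 (mod 5539)
(2872)^2 ≡ 813 (mod 5539)
813 + 4243 = 5056
5056 + 3883 = 8939 ≡ 3400 (mod 5539)
(3400)^3 ≡ 3765 (mod 5539)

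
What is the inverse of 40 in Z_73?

42

By the extended Euclidean algorithm:
73 = 1×40 + 33
40 = 1×33 + 7
33 = 4×7 + 5
7 = 1×5 + 2
5 = 2×2 + 1
2 = 2×1 + 0
gcd(40, 73) = 1, so the inverse exists.
Bézout: 1 = 17×73 − 31×40.
So 40⁻¹ ≡ −31 ≡ 42 (mod 73).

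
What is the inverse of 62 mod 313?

Apply the Euclidean algorithm and back-substitute:
313 = 5×62 + 3
62 = 20×3 + 2
3 = 1×2 + 1
2 = 2×1 + 0
gcd(62, 313) = 1, so the inverse exists.
Bézout: 1 = 21×313 − 106×62.
So 62⁻¹ ≡ −106 ≡ 207 (mod 313).

207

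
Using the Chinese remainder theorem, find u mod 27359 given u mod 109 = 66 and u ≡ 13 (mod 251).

26117

109⁻¹ mod 251: 109*76 ≡ 1 (mod 251), so 109⁻¹ ≡ 76.
u = 66 + 109*((13 − 66)*76 mod 251) = 66 + 109*239 = 26117.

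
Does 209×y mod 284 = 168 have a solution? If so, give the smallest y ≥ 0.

100

gcd(209, 284) = 1, so a unique solution mod 284 exists.
209⁻¹ ≡ 53 (mod 284).
y ≡ 53×168 ≡ 100 (mod 284).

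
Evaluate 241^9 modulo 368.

65

Using repeated squaring:
9 in binary is 1001, i.e. 9 = 8 + 1.
241^1 ≡ 241 (mod 368)
241^2 ≡ 241^2 = 58081 ≡ 305 (mod 368)
241^4 ≡ 305^2 = 93025 ≡ 289 (mod 368)
241^8 ≡ 289^2 = 83521 ≡ 353 (mod 368)
241^9 = 241^8 × 241^1 ≡ 353 × 241 (mod 368).
353 × 241 = 85073 ≡ 65 (mod 368).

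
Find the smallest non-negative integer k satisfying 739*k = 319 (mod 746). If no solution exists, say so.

gcd(739, 746) = 1, so a unique solution mod 746 exists.
739⁻¹ ≡ 213 (mod 746).
k ≡ 213*319 ≡ 61 (mod 746).

61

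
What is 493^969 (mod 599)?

By square-and-multiply:
969 in binary is 1111001001, i.e. 969 = 512 + 256 + 128 + 64 + 8 + 1.
493^1 ≡ 493 (mod 599)
493^2 ≡ 493^2 = 243049 ≡ 454 (mod 599)
493^4 ≡ 454^2 = 206116 ≡ 60 (mod 599)
493^8 ≡ 60^2 = 3600 ≡ 6 (mod 599)
493^16 ≡ 6^2 = 36 (mod 599)
493^32 ≡ 36^2 = 1296 ≡ 98 (mod 599)
493^64 ≡ 98^2 = 9604 ≡ 20 (mod 599)
493^128 ≡ 20^2 = 400 (mod 599)
493^256 ≡ 400^2 = 160000 ≡ 67 (mod 599)
493^512 ≡ 67^2 = 4489 ≡ 296 (mod 599)
493^969 = 493^512 · 493^256 · 493^128 · 493^64 · 493^8 · 493^1 ≡ 296 · 67 · 400 · 20 · 6 · 493 (mod 599).
Accumulate the product:
296 · 67 = 19832 ≡ 65
65 · 400 = 26000 ≡ 243
243 · 20 = 4860 ≡ 68
68 · 6 = 408
408 · 493 = 201144 ≡ 479

479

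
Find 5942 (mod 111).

5942 = 53·111 + 59, so 5942 ≡ 59 (mod 111).

59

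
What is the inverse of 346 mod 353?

252

Apply the Euclidean algorithm and back-substitute:
353 = 1×346 + 7
346 = 49×7 + 3
7 = 2×3 + 1
3 = 3×1 + 0
gcd(346, 353) = 1, so the inverse exists.
Back-substitute for 1:
1 = 1×7 − 2×3
  = −2×346 + 99×7
  = 99×353 − 101×346
So 346⁻¹ ≡ −101 ≡ 252 (mod 353).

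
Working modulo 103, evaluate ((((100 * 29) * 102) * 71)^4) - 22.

59

100 * 29 = 2900 ≡ 16 (mod 103)
16 * 102 = 1632 ≡ 87 (mod 103)
87 * 71 = 6177 ≡ 100 (mod 103)
(100)^4 ≡ 81 (mod 103)
81 - 22 = 59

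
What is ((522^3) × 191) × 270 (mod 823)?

697

(522)^3 ≡ 27 (mod 823)
27 × 191 = 5157 ≡ 219 (mod 823)
219 × 270 = 59130 ≡ 697 (mod 823)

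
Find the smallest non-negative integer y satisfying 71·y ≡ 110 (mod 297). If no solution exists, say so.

286

gcd(71, 297) = 1, so a unique solution mod 297 exists.
71⁻¹ ≡ 251 (mod 297).
y ≡ 251·110 ≡ 286 (mod 297).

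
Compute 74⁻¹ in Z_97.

97 = 1·74 + 23
74 = 3·23 + 5
23 = 4·5 + 3
5 = 1·3 + 2
3 = 1·2 + 1
2 = 2·1 + 0
gcd(74, 97) = 1, so the inverse exists.
Back-substitute for 1:
1 = 1·3 − 1·2
  = −1·5 + 2·3
  = 2·23 − 9·5
  = −9·74 + 29·23
  = 29·97 − 38·74
So 74⁻¹ ≡ −38 ≡ 59 (mod 97).

59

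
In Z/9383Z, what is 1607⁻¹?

7789

Apply the Euclidean algorithm and back-substitute:
9383 = 5·1607 + 1348
1607 = 1·1348 + 259
1348 = 5·259 + 53
259 = 4·53 + 47
53 = 1·47 + 6
47 = 7·6 + 5
6 = 1·5 + 1
5 = 5·1 + 0
gcd(1607, 9383) = 1, so the inverse exists.
Bézout: 1 = 273·9383 − 1594·1607.
So 1607⁻¹ ≡ −1594 ≡ 7789 (mod 9383).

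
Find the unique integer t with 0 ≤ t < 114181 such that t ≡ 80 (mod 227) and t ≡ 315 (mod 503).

11884

227⁻¹ mod 503: 227·195 ≡ 1 (mod 503), so 227⁻¹ ≡ 195.
t = 80 + 227·((315 − 80)·195 mod 503) = 80 + 227·52 = 11884.
Check: 11884 mod 227 = 80, 11884 mod 503 = 315. ✓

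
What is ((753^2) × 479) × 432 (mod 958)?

(753)^2 ≡ 831 (mod 958)
831 × 479 = 398049 ≡ 479 (mod 958)
479 × 432 = 206928 ≡ 0 (mod 958)

0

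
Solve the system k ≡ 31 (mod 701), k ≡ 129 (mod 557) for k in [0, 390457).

701⁻¹ mod 557: 701·352 ≡ 1 (mod 557), so 701⁻¹ ≡ 352.
k = 31 + 701·((129 − 31)·352 mod 557) = 31 + 701·519 = 363850.
Check: 363850 mod 701 = 31, 363850 mod 557 = 129. ✓

363850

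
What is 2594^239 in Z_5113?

560

Using repeated squaring:
239 in binary is 11101111, i.e. 239 = 128 + 64 + 32 + 8 + 4 + 2 + 1.
2594^1 ≡ 2594 (mod 5113)
2594^2 ≡ 2594^2 = 6728836 ≡ 128 (mod 5113)
2594^4 ≡ 128^2 = 16384 ≡ 1045 (mod 5113)
2594^8 ≡ 1045^2 = 1092025 ≡ 2956 (mod 5113)
2594^16 ≡ 2956^2 = 8737936 ≡ 4932 (mod 5113)
2594^32 ≡ 4932^2 = 24324624 ≡ 2083 (mod 5113)
2594^64 ≡ 2083^2 = 4338889 ≡ 3065 (mod 5113)
2594^128 ≡ 3065^2 = 9394225 ≡ 1644 (mod 5113)
2594^239 = 2594^128 · 2594^64 · 2594^32 · 2594^8 · 2594^4 · 2594^2 · 2594^1 ≡ 1644 · 3065 · 2083 · 2956 · 1045 · 128 · 2594 (mod 5113).
Accumulate the product:
1644 · 3065 = 5038860 ≡ 2555
2555 · 2083 = 5322065 ≡ 4545
4545 · 2956 = 13435020 ≡ 3169
3169 · 1045 = 3311605 ≡ 3494
3494 · 128 = 447232 ≡ 2401
2401 · 2594 = 6228194 ≡ 560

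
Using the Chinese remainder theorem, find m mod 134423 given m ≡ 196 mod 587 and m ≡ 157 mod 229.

587⁻¹ mod 229: 587*158 ≡ 1 (mod 229), so 587⁻¹ ≡ 158.
m = 196 + 587*((157 − 196)*158 mod 229) = 196 + 587*21 = 12523.
Check: 12523 mod 587 = 196, 12523 mod 229 = 157. ✓

12523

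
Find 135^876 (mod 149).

25

876 in binary is 1101101100, i.e. 876 = 512 + 256 + 64 + 32 + 8 + 4.
135^1 ≡ 135 (mod 149)
135^2 ≡ 135^2 = 18225 ≡ 47 (mod 149)
135^4 ≡ 47^2 = 2209 ≡ 123 (mod 149)
135^8 ≡ 123^2 = 15129 ≡ 80 (mod 149)
135^16 ≡ 80^2 = 6400 ≡ 142 (mod 149)
135^32 ≡ 142^2 = 20164 ≡ 49 (mod 149)
135^64 ≡ 49^2 = 2401 ≡ 17 (mod 149)
135^128 ≡ 17^2 = 289 ≡ 140 (mod 149)
135^256 ≡ 140^2 = 19600 ≡ 81 (mod 149)
135^512 ≡ 81^2 = 6561 ≡ 5 (mod 149)
135^876 = 135^512 × 135^256 × 135^64 × 135^32 × 135^8 × 135^4 ≡ 5 × 81 × 17 × 49 × 80 × 123 (mod 149).
Accumulate the product:
5 × 81 = 405 ≡ 107
107 × 17 = 1819 ≡ 31
31 × 49 = 1519 ≡ 29
29 × 80 = 2320 ≡ 85
85 × 123 = 10455 ≡ 25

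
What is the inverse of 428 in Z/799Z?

By the extended Euclidean algorithm:
799 = 1·428 + 371
428 = 1·371 + 57
371 = 6·57 + 29
57 = 1·29 + 28
29 = 1·28 + 1
28 = 28·1 + 0
gcd(428, 799) = 1, so the inverse exists.
Bézout: 1 = 15·799 − 28·428.
So 428⁻¹ ≡ −28 ≡ 771 (mod 799).

771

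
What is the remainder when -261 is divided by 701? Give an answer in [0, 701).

440

-261 = -1·701 + 440, so -261 ≡ 440 (mod 701).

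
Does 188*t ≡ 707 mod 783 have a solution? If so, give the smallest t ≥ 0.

616

gcd(188, 783) = 1, so a unique solution mod 783 exists.
188⁻¹ ≡ 404 (mod 783).
t ≡ 404*707 ≡ 616 (mod 783).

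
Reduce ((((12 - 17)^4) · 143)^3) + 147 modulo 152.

12 - 17 = -5 ≡ 147 (mod 152)
(147)^4 ≡ 17 (mod 152)
17 · 143 = 2431 ≡ 151 (mod 152)
(151)^3 ≡ 151 (mod 152)
151 + 147 = 298 ≡ 146 (mod 152)

146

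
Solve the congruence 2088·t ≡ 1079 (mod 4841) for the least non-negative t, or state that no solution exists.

4714

gcd(2088, 4841) = 1, so a unique solution mod 4841 exists.
2088⁻¹ ≡ 3800 (mod 4841).
t ≡ 3800·1079 ≡ 4714 (mod 4841).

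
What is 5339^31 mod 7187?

By square-and-multiply:
31 in binary is 11111, i.e. 31 = 16 + 8 + 4 + 2 + 1.
5339^1 ≡ 5339 (mod 7187)
5339^2 ≡ 5339^2 = 28504921 ≡ 1279 (mod 7187)
5339^4 ≡ 1279^2 = 1635841 ≡ 4392 (mod 7187)
5339^8 ≡ 4392^2 = 19289664 ≡ 6943 (mod 7187)
5339^16 ≡ 6943^2 = 48205249 ≡ 2040 (mod 7187)
5339^31 = 5339^16 × 5339^8 × 5339^4 × 5339^2 × 5339^1 ≡ 2040 × 6943 × 4392 × 1279 × 5339 (mod 7187).
Accumulate the product:
2040 × 6943 = 14163720 ≡ 5330
5330 × 4392 = 23409360 ≡ 1301
1301 × 1279 = 1663979 ≡ 3782
3782 × 5339 = 20192098 ≡ 3815

3815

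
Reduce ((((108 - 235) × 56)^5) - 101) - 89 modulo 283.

192

108 - 235 = -127 ≡ 156 (mod 283)
156 × 56 = 8736 ≡ 246 (mod 283)
(246)^5 ≡ 99 (mod 283)
99 - 101 = -2 ≡ 281 (mod 283)
281 - 89 = 192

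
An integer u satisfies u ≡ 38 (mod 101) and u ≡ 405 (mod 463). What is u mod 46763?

18925

101⁻¹ mod 463: 101·408 ≡ 1 (mod 463), so 101⁻¹ ≡ 408.
u = 38 + 101·((405 − 38)·408 mod 463) = 38 + 101·187 = 18925.
Check: 18925 mod 101 = 38, 18925 mod 463 = 405. ✓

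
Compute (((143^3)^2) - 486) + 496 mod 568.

(143)^3 ≡ 143 (mod 568)
(143)^2 ≡ 1 (mod 568)
1 - 486 = -485 ≡ 83 (mod 568)
83 + 496 = 579 ≡ 11 (mod 568)

11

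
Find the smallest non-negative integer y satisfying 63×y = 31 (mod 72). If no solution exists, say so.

gcd(63, 72) = 9, and 9 does not divide 31.
So the congruence has no solution.

no solution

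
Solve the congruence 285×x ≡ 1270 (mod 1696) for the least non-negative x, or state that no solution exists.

gcd(285, 1696) = 1, so a unique solution mod 1696 exists.
285⁻¹ ≡ 1333 (mod 1696).
x ≡ 1333×1270 ≡ 302 (mod 1696).

302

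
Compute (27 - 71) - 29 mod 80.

7

27 - 71 = -44 ≡ 36 (mod 80)
36 - 29 = 7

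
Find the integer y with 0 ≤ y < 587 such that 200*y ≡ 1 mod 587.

226

587 = 2·200 + 187
200 = 1·187 + 13
187 = 14·13 + 5
13 = 2·5 + 3
5 = 1·3 + 2
3 = 1·2 + 1
2 = 2·1 + 0
gcd(200, 587) = 1, so the inverse exists.
Back-substitute for 1:
1 = 1·3 − 1·2
  = −1·5 + 2·3
  = 2·13 − 5·5
  = −5·187 + 72·13
  = 72·200 − 77·187
  = −77·587 + 226·200
So 200⁻¹ ≡ 226 (mod 587).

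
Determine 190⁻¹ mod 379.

2

Apply the Euclidean algorithm and back-substitute:
379 = 1*190 + 189
190 = 1*189 + 1
189 = 189*1 + 0
gcd(190, 379) = 1, so the inverse exists.
Bézout: 1 = −1*379 + 2*190.
So 190⁻¹ ≡ 2 (mod 379).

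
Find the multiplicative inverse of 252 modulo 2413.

1714

Apply the Euclidean algorithm and back-substitute:
2413 = 9·252 + 145
252 = 1·145 + 107
145 = 1·107 + 38
107 = 2·38 + 31
38 = 1·31 + 7
31 = 4·7 + 3
7 = 2·3 + 1
3 = 3·1 + 0
gcd(252, 2413) = 1, so the inverse exists.
Back-substitute for 1:
1 = 1·7 − 2·3
  = −2·31 + 9·7
  = 9·38 − 11·31
  = −11·107 + 31·38
  = 31·145 − 42·107
  = −42·252 + 73·145
  = 73·2413 − 699·252
So 252⁻¹ ≡ −699 ≡ 1714 (mod 2413).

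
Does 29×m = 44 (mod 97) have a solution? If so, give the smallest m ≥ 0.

45

gcd(29, 97) = 1, so a unique solution mod 97 exists.
29⁻¹ ≡ 87 (mod 97).
m ≡ 87×44 ≡ 45 (mod 97).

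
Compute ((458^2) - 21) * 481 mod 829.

399

(458)^2 ≡ 27 (mod 829)
27 - 21 = 6
6 * 481 = 2886 ≡ 399 (mod 829)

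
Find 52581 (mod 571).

52581 = 92·571 + 49, so 52581 ≡ 49 (mod 571).

49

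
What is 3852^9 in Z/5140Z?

4732

9 in binary is 1001, i.e. 9 = 8 + 1.
3852^1 ≡ 3852 (mod 5140)
3852^2 ≡ 3852^2 = 14837904 ≡ 3864 (mod 5140)
3852^4 ≡ 3864^2 = 14930496 ≡ 3936 (mod 5140)
3852^8 ≡ 3936^2 = 15492096 ≡ 136 (mod 5140)
3852^9 = 3852^8 · 3852^1 ≡ 136 · 3852 (mod 5140).
136 · 3852 = 523872 ≡ 4732 (mod 5140).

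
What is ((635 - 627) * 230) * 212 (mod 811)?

635 - 627 = 8
8 * 230 = 1840 ≡ 218 (mod 811)
218 * 212 = 46216 ≡ 800 (mod 811)

800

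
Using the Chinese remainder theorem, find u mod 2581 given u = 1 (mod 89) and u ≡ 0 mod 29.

89⁻¹ mod 29: 89·15 ≡ 1 (mod 29), so 89⁻¹ ≡ 15.
u = 1 + 89·((0 − 1)·15 mod 29) = 1 + 89·14 = 1247.
Check: 1247 mod 89 = 1, 1247 mod 29 = 0. ✓

1247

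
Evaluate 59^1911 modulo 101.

Compute successive squares:
59^1 ≡ 59 (mod 101)
59^2 ≡ 59^2 = 3481 ≡ 47 (mod 101)
59^4 ≡ 47^2 = 2209 ≡ 88 (mod 101)
59^8 ≡ 88^2 = 7744 ≡ 68 (mod 101)
59^16 ≡ 68^2 = 4624 ≡ 79 (mod 101)
59^32 ≡ 79^2 = 6241 ≡ 80 (mod 101)
59^64 ≡ 80^2 = 6400 ≡ 37 (mod 101)
59^128 ≡ 37^2 = 1369 ≡ 56 (mod 101)
59^256 ≡ 56^2 = 3136 ≡ 5 (mod 101)
59^512 ≡ 5^2 = 25 (mod 101)
59^1024 ≡ 25^2 = 625 ≡ 19 (mod 101)
59^1911 = 59^1024 · 59^512 · 59^256 · 59^64 · 59^32 · 59^16 · 59^4 · 59^2 · 59^1 ≡ 19 · 25 · 5 · 37 · 80 · 79 · 88 · 47 · 59 (mod 101).
Accumulate the product:
19 · 25 = 475 ≡ 71
71 · 5 = 355 ≡ 52
52 · 37 = 1924 ≡ 5
5 · 80 = 400 ≡ 97
97 · 79 = 7663 ≡ 88
88 · 88 = 7744 ≡ 68
68 · 47 = 3196 ≡ 65
65 · 59 = 3835 ≡ 98

98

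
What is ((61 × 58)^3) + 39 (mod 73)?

69

61 × 58 = 3538 ≡ 34 (mod 73)
(34)^3 ≡ 30 (mod 73)
30 + 39 = 69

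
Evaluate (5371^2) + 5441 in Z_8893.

(5371)^2 ≡ 7642 (mod 8893)
7642 + 5441 = 13083 ≡ 4190 (mod 8893)

4190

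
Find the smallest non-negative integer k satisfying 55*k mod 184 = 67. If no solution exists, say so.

125

gcd(55, 184) = 1, so a unique solution mod 184 exists.
55⁻¹ ≡ 87 (mod 184).
k ≡ 87*67 ≡ 125 (mod 184).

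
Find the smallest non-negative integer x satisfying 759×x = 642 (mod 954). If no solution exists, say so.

256

gcd(759, 954) = 3, and 3 | 642, so solutions exist.
Divide through by 3: 253×x = 214 (mod 318).
253⁻¹ ≡ 181 (mod 318).
x ≡ 181×214 ≡ 256 (mod 318).
The smallest non-negative solution is x = 256.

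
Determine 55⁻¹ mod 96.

7

By the extended Euclidean algorithm:
96 = 1·55 + 41
55 = 1·41 + 14
41 = 2·14 + 13
14 = 1·13 + 1
13 = 13·1 + 0
gcd(55, 96) = 1, so the inverse exists.
Back-substitute for 1:
1 = 1·14 − 1·13
  = −1·41 + 3·14
  = 3·55 − 4·41
  = −4·96 + 7·55
So 55⁻¹ ≡ 7 (mod 96).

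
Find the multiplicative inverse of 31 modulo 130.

21

130 = 4*31 + 6
31 = 5*6 + 1
6 = 6*1 + 0
gcd(31, 130) = 1, so the inverse exists.
Bézout: 1 = −5*130 + 21*31.
So 31⁻¹ ≡ 21 (mod 130).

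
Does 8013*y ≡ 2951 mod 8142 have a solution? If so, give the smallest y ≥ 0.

gcd(8013, 8142) = 3, and 3 does not divide 2951.
So the congruence has no solution.

no solution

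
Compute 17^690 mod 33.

1

690 in binary is 1010110010, i.e. 690 = 512 + 128 + 32 + 16 + 2.
17^1 ≡ 17 (mod 33)
17^2 ≡ 17^2 = 289 ≡ 25 (mod 33)
17^4 ≡ 25^2 = 625 ≡ 31 (mod 33)
17^8 ≡ 31^2 = 961 ≡ 4 (mod 33)
17^16 ≡ 4^2 = 16 (mod 33)
17^32 ≡ 16^2 = 256 ≡ 25 (mod 33)
17^64 ≡ 25^2 = 625 ≡ 31 (mod 33)
17^128 ≡ 31^2 = 961 ≡ 4 (mod 33)
17^256 ≡ 4^2 = 16 (mod 33)
17^512 ≡ 16^2 = 256 ≡ 25 (mod 33)
17^690 = 17^512 · 17^128 · 17^32 · 17^16 · 17^2 ≡ 25 · 4 · 25 · 16 · 25 (mod 33).
Accumulate the product:
25 · 4 = 100 ≡ 1
1 · 25 = 25
25 · 16 = 400 ≡ 4
4 · 25 = 100 ≡ 1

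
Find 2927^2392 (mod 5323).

1071

Compute successive squares:
2392 in binary is 100101011000, i.e. 2392 = 2048 + 256 + 64 + 16 + 8.
2927^1 ≡ 2927 (mod 5323)
2927^2 ≡ 2927^2 = 8567329 ≡ 2622 (mod 5323)
2927^4 ≡ 2622^2 = 6874884 ≡ 2891 (mod 5323)
2927^8 ≡ 2891^2 = 8357881 ≡ 771 (mod 5323)
2927^16 ≡ 771^2 = 594441 ≡ 3588 (mod 5323)
2927^32 ≡ 3588^2 = 12873744 ≡ 2730 (mod 5323)
2927^64 ≡ 2730^2 = 7452900 ≡ 700 (mod 5323)
2927^128 ≡ 700^2 = 490000 ≡ 284 (mod 5323)
2927^256 ≡ 284^2 = 80656 ≡ 811 (mod 5323)
2927^512 ≡ 811^2 = 657721 ≡ 2992 (mod 5323)
2927^1024 ≡ 2992^2 = 8952064 ≡ 4101 (mod 5323)
2927^2048 ≡ 4101^2 = 16818201 ≡ 2844 (mod 5323)
2927^2392 = 2927^2048 × 2927^256 × 2927^64 × 2927^16 × 2927^8 ≡ 2844 × 811 × 700 × 3588 × 771 (mod 5323).
Accumulate the product:
2844 × 811 = 2306484 ≡ 1625
1625 × 700 = 1137500 ≡ 3701
3701 × 3588 = 13279188 ≡ 3626
3626 × 771 = 2795646 ≡ 1071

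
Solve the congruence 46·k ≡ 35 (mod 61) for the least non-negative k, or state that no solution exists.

18

gcd(46, 61) = 1, so a unique solution mod 61 exists.
46⁻¹ ≡ 4 (mod 61).
k ≡ 4·35 ≡ 18 (mod 61).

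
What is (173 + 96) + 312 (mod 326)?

173 + 96 = 269
269 + 312 = 581 ≡ 255 (mod 326)

255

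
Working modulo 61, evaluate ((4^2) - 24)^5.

50

(4)^2 ≡ 16 (mod 61)
16 - 24 = -8 ≡ 53 (mod 61)
(53)^5 ≡ 50 (mod 61)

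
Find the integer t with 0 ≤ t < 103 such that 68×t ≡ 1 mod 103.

50

Run the extended Euclidean algorithm:
103 = 1*68 + 35
68 = 1*35 + 33
35 = 1*33 + 2
33 = 16*2 + 1
2 = 2*1 + 0
gcd(68, 103) = 1, so the inverse exists.
Back-substitute for 1:
1 = 1*33 − 16*2
  = −16*35 + 17*33
  = 17*68 − 33*35
  = −33*103 + 50*68
So 68⁻¹ ≡ 50 (mod 103).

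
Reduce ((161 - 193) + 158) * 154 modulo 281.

15

161 - 193 = -32 ≡ 249 (mod 281)
249 + 158 = 407 ≡ 126 (mod 281)
126 * 154 = 19404 ≡ 15 (mod 281)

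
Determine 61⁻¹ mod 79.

57

79 = 1×61 + 18
61 = 3×18 + 7
18 = 2×7 + 4
7 = 1×4 + 3
4 = 1×3 + 1
3 = 3×1 + 0
gcd(61, 79) = 1, so the inverse exists.
Bézout: 1 = 17×79 − 22×61.
So 61⁻¹ ≡ −22 ≡ 57 (mod 79).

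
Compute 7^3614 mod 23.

7^1 ≡ 7 (mod 23)
7^2 ≡ 7^2 = 49 ≡ 3 (mod 23)
7^4 ≡ 3^2 = 9 (mod 23)
7^8 ≡ 9^2 = 81 ≡ 12 (mod 23)
7^16 ≡ 12^2 = 144 ≡ 6 (mod 23)
7^32 ≡ 6^2 = 36 ≡ 13 (mod 23)
7^64 ≡ 13^2 = 169 ≡ 8 (mod 23)
7^128 ≡ 8^2 = 64 ≡ 18 (mod 23)
7^256 ≡ 18^2 = 324 ≡ 2 (mod 23)
7^512 ≡ 2^2 = 4 (mod 23)
7^1024 ≡ 4^2 = 16 (mod 23)
7^2048 ≡ 16^2 = 256 ≡ 3 (mod 23)
7^3614 = 7^2048 · 7^1024 · 7^512 · 7^16 · 7^8 · 7^4 · 7^2 ≡ 3 · 16 · 4 · 6 · 12 · 9 · 3 (mod 23).
Accumulate the product:
3 · 16 = 48 ≡ 2
2 · 4 = 8
8 · 6 = 48 ≡ 2
2 · 12 = 24 ≡ 1
1 · 9 = 9
9 · 3 = 27 ≡ 4

4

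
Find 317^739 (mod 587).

386

Compute successive squares:
317^1 ≡ 317 (mod 587)
317^2 ≡ 317^2 = 100489 ≡ 112 (mod 587)
317^4 ≡ 112^2 = 12544 ≡ 217 (mod 587)
317^8 ≡ 217^2 = 47089 ≡ 129 (mod 587)
317^16 ≡ 129^2 = 16641 ≡ 205 (mod 587)
317^32 ≡ 205^2 = 42025 ≡ 348 (mod 587)
317^64 ≡ 348^2 = 121104 ≡ 182 (mod 587)
317^128 ≡ 182^2 = 33124 ≡ 252 (mod 587)
317^256 ≡ 252^2 = 63504 ≡ 108 (mod 587)
317^512 ≡ 108^2 = 11664 ≡ 511 (mod 587)
317^739 = 317^512 * 317^128 * 317^64 * 317^32 * 317^2 * 317^1 ≡ 511 * 252 * 182 * 348 * 112 * 317 (mod 587).
Accumulate the product:
511 * 252 = 128772 ≡ 219
219 * 182 = 39858 ≡ 529
529 * 348 = 184092 ≡ 361
361 * 112 = 40432 ≡ 516
516 * 317 = 163572 ≡ 386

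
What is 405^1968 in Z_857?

Using repeated squaring:
405^1 ≡ 405 (mod 857)
405^2 ≡ 405^2 = 164025 ≡ 338 (mod 857)
405^4 ≡ 338^2 = 114244 ≡ 263 (mod 857)
405^8 ≡ 263^2 = 69169 ≡ 609 (mod 857)
405^16 ≡ 609^2 = 370881 ≡ 657 (mod 857)
405^32 ≡ 657^2 = 431649 ≡ 578 (mod 857)
405^64 ≡ 578^2 = 334084 ≡ 711 (mod 857)
405^128 ≡ 711^2 = 505521 ≡ 748 (mod 857)
405^256 ≡ 748^2 = 559504 ≡ 740 (mod 857)
405^512 ≡ 740^2 = 547600 ≡ 834 (mod 857)
405^1024 ≡ 834^2 = 695556 ≡ 529 (mod 857)
405^1968 = 405^1024 · 405^512 · 405^256 · 405^128 · 405^32 · 405^16 ≡ 529 · 834 · 740 · 748 · 578 · 657 (mod 857).
Accumulate the product:
529 · 834 = 441186 ≡ 688
688 · 740 = 509120 ≡ 62
62 · 748 = 46376 ≡ 98
98 · 578 = 56644 ≡ 82
82 · 657 = 53874 ≡ 740

740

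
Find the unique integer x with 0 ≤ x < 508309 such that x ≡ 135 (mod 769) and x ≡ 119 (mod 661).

357720

769⁻¹ mod 661: 769·508 ≡ 1 (mod 661), so 769⁻¹ ≡ 508.
x = 135 + 769·((119 − 135)·508 mod 661) = 135 + 769·465 = 357720.
Check: 357720 mod 769 = 135, 357720 mod 661 = 119. ✓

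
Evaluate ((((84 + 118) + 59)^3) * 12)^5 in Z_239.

84 + 118 = 202
202 + 59 = 261 ≡ 22 (mod 239)
(22)^3 ≡ 132 (mod 239)
132 * 12 = 1584 ≡ 150 (mod 239)
(150)^5 ≡ 125 (mod 239)

125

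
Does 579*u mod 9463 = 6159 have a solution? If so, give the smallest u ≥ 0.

3737

gcd(579, 9463) = 1, so a unique solution mod 9463 exists.
579⁻¹ ≡ 523 (mod 9463).
u ≡ 523*6159 ≡ 3737 (mod 9463).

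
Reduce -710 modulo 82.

-710 = -9·82 + 28, so -710 ≡ 28 (mod 82).

28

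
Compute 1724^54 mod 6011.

2505

54 in binary is 110110, i.e. 54 = 32 + 16 + 4 + 2.
1724^1 ≡ 1724 (mod 6011)
1724^2 ≡ 1724^2 = 2972176 ≡ 2742 (mod 6011)
1724^4 ≡ 2742^2 = 7518564 ≡ 4814 (mod 6011)
1724^8 ≡ 4814^2 = 23174596 ≡ 2191 (mod 6011)
1724^16 ≡ 2191^2 = 4800481 ≡ 3703 (mod 6011)
1724^32 ≡ 3703^2 = 13712209 ≡ 1118 (mod 6011)
1724^54 = 1724^32 · 1724^16 · 1724^4 · 1724^2 ≡ 1118 · 3703 · 4814 · 2742 (mod 6011).
Accumulate the product:
1118 · 3703 = 4139954 ≡ 4386
4386 · 4814 = 21114204 ≡ 3572
3572 · 2742 = 9794424 ≡ 2505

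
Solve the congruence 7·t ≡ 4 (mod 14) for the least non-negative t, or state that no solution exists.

no solution

gcd(7, 14) = 7, and 7 does not divide 4.
So the congruence has no solution.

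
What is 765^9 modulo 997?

Using repeated squaring:
9 in binary is 1001, i.e. 9 = 8 + 1.
765^1 ≡ 765 (mod 997)
765^2 ≡ 765^2 = 585225 ≡ 983 (mod 997)
765^4 ≡ 983^2 = 966289 ≡ 196 (mod 997)
765^8 ≡ 196^2 = 38416 ≡ 530 (mod 997)
765^9 = 765^8 · 765^1 ≡ 530 · 765 (mod 997).
530 · 765 = 405450 ≡ 668 (mod 997).

668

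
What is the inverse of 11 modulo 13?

Apply the Euclidean algorithm and back-substitute:
13 = 1×11 + 2
11 = 5×2 + 1
2 = 2×1 + 0
gcd(11, 13) = 1, so the inverse exists.
Bézout: 1 = −5×13 + 6×11.
So 11⁻¹ ≡ 6 (mod 13).

6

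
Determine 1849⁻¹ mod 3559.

Run the extended Euclidean algorithm:
3559 = 1*1849 + 1710
1849 = 1*1710 + 139
1710 = 12*139 + 42
139 = 3*42 + 13
42 = 3*13 + 3
13 = 4*3 + 1
3 = 3*1 + 0
gcd(1849, 3559) = 1, so the inverse exists.
Bézout: 1 = −572*3559 + 1101*1849.
So 1849⁻¹ ≡ 1101 (mod 3559).

1101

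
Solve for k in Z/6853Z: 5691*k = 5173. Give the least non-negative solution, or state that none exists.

603

gcd(5691, 6853) = 7, and 7 | 5173, so solutions exist.
Divide through by 7: 813*k ≡ 739 mod 979.
813⁻¹ ≡ 230 (mod 979).
k ≡ 230*739 ≡ 603 (mod 979).
The smallest non-negative solution is k = 603.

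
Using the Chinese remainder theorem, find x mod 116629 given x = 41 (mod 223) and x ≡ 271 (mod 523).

223⁻¹ mod 523: 223×326 ≡ 1 (mod 523), so 223⁻¹ ≡ 326.
x = 41 + 223×((271 − 41)×326 mod 523) = 41 + 223×191 = 42634.

42634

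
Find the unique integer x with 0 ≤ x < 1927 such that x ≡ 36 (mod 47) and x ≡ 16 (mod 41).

47⁻¹ mod 41: 47·7 ≡ 1 (mod 41), so 47⁻¹ ≡ 7.
x = 36 + 47·((16 − 36)·7 mod 41) = 36 + 47·24 = 1164.
Check: 1164 mod 47 = 36, 1164 mod 41 = 16. ✓

1164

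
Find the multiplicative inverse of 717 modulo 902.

902 = 1·717 + 185
717 = 3·185 + 162
185 = 1·162 + 23
162 = 7·23 + 1
23 = 23·1 + 0
gcd(717, 902) = 1, so the inverse exists.
Back-substitute for 1:
1 = 1·162 − 7·23
  = −7·185 + 8·162
  = 8·717 − 31·185
  = −31·902 + 39·717
So 717⁻¹ ≡ 39 (mod 902).

39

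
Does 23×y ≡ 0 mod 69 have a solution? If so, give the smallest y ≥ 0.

0

gcd(23, 69) = 23, and 23 | 0, so solutions exist.
Divide through by 23: 1×y mod 3 = 0.
1⁻¹ ≡ 1 (mod 3).
y ≡ 1×0 ≡ 0 (mod 3).
The smallest non-negative solution is y = 0.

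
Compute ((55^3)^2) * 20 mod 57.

26

(55)^3 ≡ 49 (mod 57)
(49)^2 ≡ 7 (mod 57)
7 * 20 = 140 ≡ 26 (mod 57)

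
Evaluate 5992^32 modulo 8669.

1415

5992^1 ≡ 5992 (mod 8669)
5992^2 ≡ 5992^2 = 35904064 ≡ 5735 (mod 8669)
5992^4 ≡ 5735^2 = 32890225 ≡ 39 (mod 8669)
5992^8 ≡ 39^2 = 1521 (mod 8669)
5992^16 ≡ 1521^2 = 2313441 ≡ 7487 (mod 8669)
5992^32 ≡ 7487^2 = 56055169 ≡ 1415 (mod 8669)
So 5992^32 ≡ 1415 (mod 8669).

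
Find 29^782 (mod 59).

57

By square-and-multiply:
782 in binary is 1100001110, i.e. 782 = 512 + 256 + 8 + 4 + 2.
29^1 ≡ 29 (mod 59)
29^2 ≡ 29^2 = 841 ≡ 15 (mod 59)
29^4 ≡ 15^2 = 225 ≡ 48 (mod 59)
29^8 ≡ 48^2 = 2304 ≡ 3 (mod 59)
29^16 ≡ 3^2 = 9 (mod 59)
29^32 ≡ 9^2 = 81 ≡ 22 (mod 59)
29^64 ≡ 22^2 = 484 ≡ 12 (mod 59)
29^128 ≡ 12^2 = 144 ≡ 26 (mod 59)
29^256 ≡ 26^2 = 676 ≡ 27 (mod 59)
29^512 ≡ 27^2 = 729 ≡ 21 (mod 59)
29^782 = 29^512 * 29^256 * 29^8 * 29^4 * 29^2 ≡ 21 * 27 * 3 * 48 * 15 (mod 59).
Accumulate the product:
21 * 27 = 567 ≡ 36
36 * 3 = 108 ≡ 49
49 * 48 = 2352 ≡ 51
51 * 15 = 765 ≡ 57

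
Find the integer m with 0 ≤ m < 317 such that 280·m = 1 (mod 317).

Apply the Euclidean algorithm and back-substitute:
317 = 1×280 + 37
280 = 7×37 + 21
37 = 1×21 + 16
21 = 1×16 + 5
16 = 3×5 + 1
5 = 5×1 + 0
gcd(280, 317) = 1, so the inverse exists.
Back-substitute for 1:
1 = 1×16 − 3×5
  = −3×21 + 4×16
  = 4×37 − 7×21
  = −7×280 + 53×37
  = 53×317 − 60×280
So 280⁻¹ ≡ −60 ≡ 257 (mod 317).

257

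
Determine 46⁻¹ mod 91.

2

Apply the Euclidean algorithm and back-substitute:
91 = 1·46 + 45
46 = 1·45 + 1
45 = 45·1 + 0
gcd(46, 91) = 1, so the inverse exists.
Bézout: 1 = −1·91 + 2·46.
So 46⁻¹ ≡ 2 (mod 91).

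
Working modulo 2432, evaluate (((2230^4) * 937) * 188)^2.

(2230)^4 ≡ 2192 (mod 2432)
2192 * 937 = 2053904 ≡ 1296 (mod 2432)
1296 * 188 = 243648 ≡ 448 (mod 2432)
(448)^2 ≡ 1280 (mod 2432)

1280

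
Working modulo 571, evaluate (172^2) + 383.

275

(172)^2 ≡ 463 (mod 571)
463 + 383 = 846 ≡ 275 (mod 571)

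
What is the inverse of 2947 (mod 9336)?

811

9336 = 3×2947 + 495
2947 = 5×495 + 472
495 = 1×472 + 23
472 = 20×23 + 12
23 = 1×12 + 11
12 = 1×11 + 1
11 = 11×1 + 0
gcd(2947, 9336) = 1, so the inverse exists.
Bézout: 1 = −256×9336 + 811×2947.
So 2947⁻¹ ≡ 811 (mod 9336).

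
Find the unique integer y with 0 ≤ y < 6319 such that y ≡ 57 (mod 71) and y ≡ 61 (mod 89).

4956

71⁻¹ mod 89: 71·84 ≡ 1 (mod 89), so 71⁻¹ ≡ 84.
y = 57 + 71·((61 − 57)·84 mod 89) = 57 + 71·69 = 4956.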